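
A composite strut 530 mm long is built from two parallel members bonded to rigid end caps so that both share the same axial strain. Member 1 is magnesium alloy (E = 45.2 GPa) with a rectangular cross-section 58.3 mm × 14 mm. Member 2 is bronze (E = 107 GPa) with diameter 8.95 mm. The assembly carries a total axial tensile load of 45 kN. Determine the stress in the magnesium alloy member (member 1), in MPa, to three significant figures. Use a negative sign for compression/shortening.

46.6 MPa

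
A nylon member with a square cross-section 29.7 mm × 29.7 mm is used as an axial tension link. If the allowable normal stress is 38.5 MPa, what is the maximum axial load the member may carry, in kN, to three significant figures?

A = 882.1 mm².
P_max = σ_allow · A = 38.5 · 882.1 = 33960 N = 33.96 kN.

34.0 kN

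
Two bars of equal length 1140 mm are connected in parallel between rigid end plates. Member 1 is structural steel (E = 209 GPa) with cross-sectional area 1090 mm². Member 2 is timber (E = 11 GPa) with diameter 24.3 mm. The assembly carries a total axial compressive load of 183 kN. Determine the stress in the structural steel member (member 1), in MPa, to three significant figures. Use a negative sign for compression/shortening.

-164 MPa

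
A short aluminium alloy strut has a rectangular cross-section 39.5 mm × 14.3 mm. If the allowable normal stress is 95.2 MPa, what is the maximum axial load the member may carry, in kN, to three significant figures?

53.8 kN

A = 564.9 mm².
P_max = σ_allow · A = 95.2 · 564.9 = 53770 N = 53.77 kN.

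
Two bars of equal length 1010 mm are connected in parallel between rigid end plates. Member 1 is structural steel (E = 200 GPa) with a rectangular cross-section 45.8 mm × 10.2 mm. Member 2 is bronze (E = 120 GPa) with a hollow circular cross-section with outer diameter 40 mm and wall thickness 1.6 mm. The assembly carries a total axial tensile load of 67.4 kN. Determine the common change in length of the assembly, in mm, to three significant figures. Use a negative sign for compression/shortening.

A_1 = 467.2 mm².
A_2 = 193 mm².
Equal strain + equilibrium ⇒ each member carries load in proportion to AE: A₁E₁ = 93430000 N, A₂E₂ = 23160000 N, ΣAE = 116600000 N.
δ = PL/ΣAE = 67400·1010/116600000 = 0.5839 mm.

0.584 mm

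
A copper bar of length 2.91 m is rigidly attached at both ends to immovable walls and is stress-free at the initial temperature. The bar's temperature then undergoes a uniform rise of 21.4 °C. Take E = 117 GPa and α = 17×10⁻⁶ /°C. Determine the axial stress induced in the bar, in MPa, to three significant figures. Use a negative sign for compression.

-42.6 MPa

Free thermal expansion αLΔT = 17e-6 · 2910 · 21.4 = 1.059 mm.
The walls impose strain ε = −(1.059)/2910 = -3.6380e-04; σ = Eε = 117000 · -3.6380e-04 = -42.56 MPa.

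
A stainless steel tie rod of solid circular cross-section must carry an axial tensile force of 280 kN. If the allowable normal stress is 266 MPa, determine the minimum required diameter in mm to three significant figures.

36.6 mm

Required area A ≥ P/σ_allow = 280000/266 = 1053 mm².
For a solid circular section, d ≥ √(4A/π) = 36.61 mm.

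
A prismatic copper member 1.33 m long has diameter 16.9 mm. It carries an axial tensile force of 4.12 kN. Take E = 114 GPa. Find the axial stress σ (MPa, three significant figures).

A = 224.3 mm².
σ = N/A = 4120/224.3 = 18.37 MPa.

18.4 MPa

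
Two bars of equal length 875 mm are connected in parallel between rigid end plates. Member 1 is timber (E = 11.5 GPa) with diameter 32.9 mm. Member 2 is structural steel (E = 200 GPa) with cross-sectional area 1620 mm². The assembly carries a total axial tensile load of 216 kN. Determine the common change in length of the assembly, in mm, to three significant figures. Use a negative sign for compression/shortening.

0.566 mm

A_1 = 850.1 mm².
Equal strain + equilibrium ⇒ each member carries load in proportion to AE: A₁E₁ = 9776000 N, A₂E₂ = 324000000 N, ΣAE = 333800000 N.
δ = PL/ΣAE = 216000·875/333800000 = 0.5662 mm.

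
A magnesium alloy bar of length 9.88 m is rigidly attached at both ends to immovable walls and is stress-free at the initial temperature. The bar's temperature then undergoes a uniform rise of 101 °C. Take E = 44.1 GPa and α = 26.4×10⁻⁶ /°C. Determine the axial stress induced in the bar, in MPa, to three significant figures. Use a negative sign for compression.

-118 MPa

Free thermal expansion αLΔT = 26.4e-6 · 9880 · 101 = 26.34 mm.
The walls impose strain ε = −(26.34)/9880 = -2.6664e-03; σ = Eε = 44100 · -2.6664e-03 = -117.6 MPa.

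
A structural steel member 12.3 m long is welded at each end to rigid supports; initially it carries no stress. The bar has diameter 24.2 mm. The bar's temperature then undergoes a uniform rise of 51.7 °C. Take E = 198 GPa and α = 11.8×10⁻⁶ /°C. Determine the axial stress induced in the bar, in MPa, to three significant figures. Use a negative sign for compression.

-121 MPa

Free thermal expansion αLΔT = 11.8e-6 · 12300 · 51.7 = 7.504 mm.
The walls impose strain ε = −(7.504)/12300 = -6.1006e-04; σ = Eε = 198000 · -6.1006e-04 = -120.8 MPa.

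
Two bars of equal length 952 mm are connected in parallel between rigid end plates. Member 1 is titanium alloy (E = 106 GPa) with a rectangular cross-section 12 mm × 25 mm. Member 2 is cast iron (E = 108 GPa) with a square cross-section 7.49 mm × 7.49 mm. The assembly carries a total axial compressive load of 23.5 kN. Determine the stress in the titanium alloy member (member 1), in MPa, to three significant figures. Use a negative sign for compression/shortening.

A_1 = 300 mm².
A_2 = 56.1 mm².
Equal strain + equilibrium ⇒ each member carries load in proportion to AE: A₁E₁ = 31800000 N, A₂E₂ = 6059000 N, ΣAE = 37860000 N.
σ₁ = P·E₁/ΣAE = -23500·106000/37860000 = -65.8 MPa.

-65.8 MPa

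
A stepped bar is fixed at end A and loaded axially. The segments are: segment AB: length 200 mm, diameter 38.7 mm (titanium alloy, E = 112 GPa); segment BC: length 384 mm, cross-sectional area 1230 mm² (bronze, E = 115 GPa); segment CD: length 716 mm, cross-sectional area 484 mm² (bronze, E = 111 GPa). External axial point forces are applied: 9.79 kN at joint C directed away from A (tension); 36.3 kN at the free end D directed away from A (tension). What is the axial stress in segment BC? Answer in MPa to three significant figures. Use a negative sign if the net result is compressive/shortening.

37.5 MPa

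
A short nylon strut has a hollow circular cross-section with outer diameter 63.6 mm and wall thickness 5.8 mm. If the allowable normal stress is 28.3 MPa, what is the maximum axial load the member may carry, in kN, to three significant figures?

29.8 kN

A = 1053 mm².
P_max = σ_allow · A = 28.3 · 1053 = 29810 N = 29.81 kN.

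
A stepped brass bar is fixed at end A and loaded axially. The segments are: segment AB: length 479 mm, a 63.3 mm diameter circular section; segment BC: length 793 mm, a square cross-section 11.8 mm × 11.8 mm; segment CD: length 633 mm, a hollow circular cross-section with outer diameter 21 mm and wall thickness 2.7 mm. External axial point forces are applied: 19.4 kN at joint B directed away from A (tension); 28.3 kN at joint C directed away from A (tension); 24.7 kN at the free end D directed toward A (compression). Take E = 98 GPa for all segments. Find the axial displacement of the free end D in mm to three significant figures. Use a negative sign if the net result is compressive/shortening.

Internal axial forces (sectioning from the free end, tension +): N_CD = -24.7 kN, N_BC = 3.6 kN, N_AB = 23 kN.
A_AB = 3147 mm².
A_BC = 139.2 mm².
A_CD = 155.2 mm².
δ_AB = 23000·479/(3147·98000) = 0.03572 mm
δ_BC = 3600·793/(139.2·98000) = 0.2092 mm
δ_CD = -24700·633/(155.2·98000) = -1.028 mm
δ = Σδ_i = -0.7829 mm.

-0.783 mm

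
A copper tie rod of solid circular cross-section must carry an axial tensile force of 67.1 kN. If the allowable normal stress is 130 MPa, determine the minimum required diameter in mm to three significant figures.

25.6 mm

Required area A ≥ P/σ_allow = 67100/130 = 516.2 mm².
For a solid circular section, d ≥ √(4A/π) = 25.64 mm.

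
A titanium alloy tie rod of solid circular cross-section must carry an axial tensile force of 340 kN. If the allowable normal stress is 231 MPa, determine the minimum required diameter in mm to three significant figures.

43.3 mm

Required area A ≥ P/σ_allow = 340000/231 = 1472 mm².
For a solid circular section, d ≥ √(4A/π) = 43.29 mm.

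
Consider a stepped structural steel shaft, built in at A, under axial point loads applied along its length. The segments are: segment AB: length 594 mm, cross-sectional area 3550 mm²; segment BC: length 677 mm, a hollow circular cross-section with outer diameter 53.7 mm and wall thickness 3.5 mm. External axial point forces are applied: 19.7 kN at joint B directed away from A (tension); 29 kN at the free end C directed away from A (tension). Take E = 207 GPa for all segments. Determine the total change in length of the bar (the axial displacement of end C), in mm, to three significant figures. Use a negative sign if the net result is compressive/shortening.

0.211 mm

Internal axial forces (sectioning from the free end, tension +): N_BC = 29 kN, N_AB = 48.7 kN.
A_BC = 552 mm².
δ_AB = 48700·594/(3550·207000) = 0.03937 mm
δ_BC = 29000·677/(552·207000) = 0.1718 mm
δ = Σδ_i = 0.2112 mm.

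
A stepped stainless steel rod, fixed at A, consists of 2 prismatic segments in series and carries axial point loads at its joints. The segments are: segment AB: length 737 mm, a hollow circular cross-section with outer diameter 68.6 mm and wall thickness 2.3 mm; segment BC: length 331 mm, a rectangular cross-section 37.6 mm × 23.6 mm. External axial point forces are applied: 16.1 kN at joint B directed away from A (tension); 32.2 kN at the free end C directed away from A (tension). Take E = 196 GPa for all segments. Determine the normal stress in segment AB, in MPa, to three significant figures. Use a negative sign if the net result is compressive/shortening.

101 MPa

Internal axial forces (sectioning from the free end, tension +): N_BC = 32.2 kN, N_AB = 48.3 kN.
A_AB = 479.1 mm².
σ_AB = N_AB/A_AB = 48300/479.1 = 100.8 MPa.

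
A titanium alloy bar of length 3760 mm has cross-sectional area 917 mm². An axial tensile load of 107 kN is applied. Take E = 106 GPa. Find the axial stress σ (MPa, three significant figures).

σ = N/A = 107000/917 = 116.7 MPa.

117 MPa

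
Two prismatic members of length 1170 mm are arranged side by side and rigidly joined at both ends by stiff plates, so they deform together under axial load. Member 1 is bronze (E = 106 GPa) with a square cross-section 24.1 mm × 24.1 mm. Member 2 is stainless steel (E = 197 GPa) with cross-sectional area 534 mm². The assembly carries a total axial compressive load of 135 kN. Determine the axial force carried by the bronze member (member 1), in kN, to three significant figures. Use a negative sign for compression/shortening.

-49.8 kN

A_1 = 580.8 mm².
Equal strain + equilibrium ⇒ each member carries load in proportion to AE: A₁E₁ = 61570000 N, A₂E₂ = 105200000 N, ΣAE = 166800000 N.
F₁ = P·A₁E₁/ΣAE = -135000·61570000/166800000 = -49840 N.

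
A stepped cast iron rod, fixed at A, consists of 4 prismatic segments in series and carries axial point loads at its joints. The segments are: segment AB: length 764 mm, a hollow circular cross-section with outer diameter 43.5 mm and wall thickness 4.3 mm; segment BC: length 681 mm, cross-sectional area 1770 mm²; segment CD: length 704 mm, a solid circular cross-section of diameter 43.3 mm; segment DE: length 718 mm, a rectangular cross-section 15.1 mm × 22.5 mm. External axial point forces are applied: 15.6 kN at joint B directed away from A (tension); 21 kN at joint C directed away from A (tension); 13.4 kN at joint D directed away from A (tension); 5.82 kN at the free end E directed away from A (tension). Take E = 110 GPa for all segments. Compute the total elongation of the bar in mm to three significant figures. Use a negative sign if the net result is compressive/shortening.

1.07 mm

Internal axial forces (sectioning from the free end, tension +): N_DE = 5.82 kN, N_CD = 19.22 kN, N_BC = 40.22 kN, N_AB = 55.82 kN.
A_AB = 529.5 mm².
A_CD = 1473 mm².
A_DE = 339.8 mm².
δ_AB = 55820·764/(529.5·110000) = 0.7321 mm
δ_BC = 40220·681/(1770·110000) = 0.1407 mm
δ_CD = 19220·704/(1473·110000) = 0.08353 mm
δ_DE = 5820·718/(339.8·110000) = 0.1118 mm
δ = Σδ_i = 1.068 mm.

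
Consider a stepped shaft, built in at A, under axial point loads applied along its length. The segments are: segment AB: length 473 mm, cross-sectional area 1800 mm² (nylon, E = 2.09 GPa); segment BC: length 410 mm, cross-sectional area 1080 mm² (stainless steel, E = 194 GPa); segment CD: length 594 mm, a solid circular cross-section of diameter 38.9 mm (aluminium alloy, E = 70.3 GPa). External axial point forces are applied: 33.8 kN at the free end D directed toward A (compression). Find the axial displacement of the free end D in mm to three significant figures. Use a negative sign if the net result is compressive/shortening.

Internal axial forces (sectioning from the free end, tension +): N_CD = -33.8 kN, N_BC = -33.8 kN, N_AB = -33.8 kN.
A_CD = 1188 mm².
δ_AB = -33800·473/(1800·2090) = -4.25 mm
δ_BC = -33800·410/(1080·194000) = -0.06614 mm
δ_CD = -33800·594/(1188·70300) = -0.2403 mm
δ = Σδ_i = -4.556 mm.

-4.56 mm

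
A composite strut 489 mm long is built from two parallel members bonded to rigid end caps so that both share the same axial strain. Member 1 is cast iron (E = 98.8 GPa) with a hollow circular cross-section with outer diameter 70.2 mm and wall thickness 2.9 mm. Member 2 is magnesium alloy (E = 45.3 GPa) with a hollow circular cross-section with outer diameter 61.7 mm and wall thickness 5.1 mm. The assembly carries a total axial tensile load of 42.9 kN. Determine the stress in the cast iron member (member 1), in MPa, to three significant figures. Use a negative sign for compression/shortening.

41.7 MPa

A_1 = 613.1 mm².
A_2 = 906.9 mm².
Equal strain + equilibrium ⇒ each member carries load in proportion to AE: A₁E₁ = 60580000 N, A₂E₂ = 41080000 N, ΣAE = 101700000 N.
σ₁ = P·E₁/ΣAE = 42900·98800/101700000 = 41.69 MPa.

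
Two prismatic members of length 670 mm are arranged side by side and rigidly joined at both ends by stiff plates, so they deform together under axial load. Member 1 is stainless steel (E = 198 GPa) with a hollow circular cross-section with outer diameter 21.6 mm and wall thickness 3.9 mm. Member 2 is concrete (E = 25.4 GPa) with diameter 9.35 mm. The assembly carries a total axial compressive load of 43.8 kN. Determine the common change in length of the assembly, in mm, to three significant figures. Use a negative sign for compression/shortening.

-0.657 mm

A_1 = 216.9 mm².
A_2 = 68.66 mm².
Equal strain + equilibrium ⇒ each member carries load in proportion to AE: A₁E₁ = 42940000 N, A₂E₂ = 1744000 N, ΣAE = 44680000 N.
δ = PL/ΣAE = -43800·670/44680000 = -0.6568 mm.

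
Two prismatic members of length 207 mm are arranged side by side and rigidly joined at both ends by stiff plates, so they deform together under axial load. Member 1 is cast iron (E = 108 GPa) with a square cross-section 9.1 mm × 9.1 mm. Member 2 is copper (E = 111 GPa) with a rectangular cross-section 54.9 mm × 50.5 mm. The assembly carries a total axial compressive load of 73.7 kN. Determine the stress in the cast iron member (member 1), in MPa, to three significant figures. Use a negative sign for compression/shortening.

A_1 = 82.81 mm².
A_2 = 2772 mm².
Equal strain + equilibrium ⇒ each member carries load in proportion to AE: A₁E₁ = 8943000 N, A₂E₂ = 307700000 N, ΣAE = 316700000 N.
σ₁ = P·E₁/ΣAE = -73700·108000/316700000 = -25.13 MPa.

-25.1 MPa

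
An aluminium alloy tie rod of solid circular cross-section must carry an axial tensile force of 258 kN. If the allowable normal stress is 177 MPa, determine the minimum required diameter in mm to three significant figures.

Required area A ≥ P/σ_allow = 258000/177 = 1458 mm².
For a solid circular section, d ≥ √(4A/π) = 43.08 mm.

43.1 mm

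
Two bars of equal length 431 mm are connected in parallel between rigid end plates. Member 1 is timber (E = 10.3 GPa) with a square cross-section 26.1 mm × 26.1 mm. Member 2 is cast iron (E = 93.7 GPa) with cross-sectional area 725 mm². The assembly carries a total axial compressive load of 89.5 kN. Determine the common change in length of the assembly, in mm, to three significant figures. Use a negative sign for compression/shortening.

A_1 = 681.2 mm².
Equal strain + equilibrium ⇒ each member carries load in proportion to AE: A₁E₁ = 7016000 N, A₂E₂ = 67930000 N, ΣAE = 74950000 N.
δ = PL/ΣAE = -89500·431/74950000 = -0.5147 mm.

-0.515 mm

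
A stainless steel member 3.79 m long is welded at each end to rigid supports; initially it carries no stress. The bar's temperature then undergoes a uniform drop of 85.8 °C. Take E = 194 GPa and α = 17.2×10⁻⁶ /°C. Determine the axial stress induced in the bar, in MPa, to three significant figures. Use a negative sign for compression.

286 MPa

Free thermal expansion αLΔT = 17.2e-6 · 3790 · -85.8 = -5.593 mm.
The walls impose strain ε = −(-5.593)/3790 = 1.4758e-03; σ = Eε = 194000 · 1.4758e-03 = 286.3 MPa.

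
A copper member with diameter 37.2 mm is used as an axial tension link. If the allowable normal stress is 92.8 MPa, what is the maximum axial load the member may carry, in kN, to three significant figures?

101 kN

A = 1087 mm².
P_max = σ_allow · A = 92.8 · 1087 = 100900 N = 100.9 kN.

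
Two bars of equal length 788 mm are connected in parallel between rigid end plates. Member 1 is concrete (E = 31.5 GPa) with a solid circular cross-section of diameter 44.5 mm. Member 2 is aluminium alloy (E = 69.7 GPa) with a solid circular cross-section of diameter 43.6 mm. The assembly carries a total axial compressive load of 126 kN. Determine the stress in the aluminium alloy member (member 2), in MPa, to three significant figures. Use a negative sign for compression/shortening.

A_1 = 1555 mm².
A_2 = 1493 mm².
Equal strain + equilibrium ⇒ each member carries load in proportion to AE: A₁E₁ = 48990000 N, A₂E₂ = 104100000 N, ΣAE = 153100000 N.
σ₂ = P·E₂/ΣAE = -126000·69700/153100000 = -57.38 MPa.

-57.4 MPa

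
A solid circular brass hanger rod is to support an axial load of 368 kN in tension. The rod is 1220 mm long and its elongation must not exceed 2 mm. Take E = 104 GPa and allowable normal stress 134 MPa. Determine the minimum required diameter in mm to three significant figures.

59.1 mm

Required area A ≥ P/σ_allow = 368000/134 = 2746 mm².
For a solid circular section, d ≥ √(4A/π) = 59.13 mm.
Elongation limit: A ≥ PL/(Eδ_allow) = 368000·1220/(104000·2) = 2158 mm² ⇒ d ≥ 52.42 mm.
The stress limit governs.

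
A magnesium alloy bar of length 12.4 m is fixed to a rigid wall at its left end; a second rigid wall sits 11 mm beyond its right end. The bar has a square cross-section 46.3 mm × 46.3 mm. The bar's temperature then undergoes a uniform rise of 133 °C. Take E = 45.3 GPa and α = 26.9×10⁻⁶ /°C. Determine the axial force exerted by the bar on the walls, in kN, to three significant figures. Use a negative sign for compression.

Free thermal expansion αLΔT = 26.9e-6 · 12400 · 133 = 44.36 mm.
The walls engage after the gap closes; constrained expansion = 44.36 − 11 = 33.36 mm.
The walls impose strain ε = −(33.36)/12400 = -2.6906e-03; σ = Eε = 45300 · -2.6906e-03 = -121.9 MPa.
Wall reaction R = σ·A = -121.9·2144 = -261300 N = -261.3 kN.

-261 kN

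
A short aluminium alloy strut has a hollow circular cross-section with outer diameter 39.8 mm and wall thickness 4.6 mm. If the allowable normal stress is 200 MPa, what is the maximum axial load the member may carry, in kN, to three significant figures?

A = 508.7 mm².
P_max = σ_allow · A = 200 · 508.7 = 101700 N = 101.7 kN.

102 kN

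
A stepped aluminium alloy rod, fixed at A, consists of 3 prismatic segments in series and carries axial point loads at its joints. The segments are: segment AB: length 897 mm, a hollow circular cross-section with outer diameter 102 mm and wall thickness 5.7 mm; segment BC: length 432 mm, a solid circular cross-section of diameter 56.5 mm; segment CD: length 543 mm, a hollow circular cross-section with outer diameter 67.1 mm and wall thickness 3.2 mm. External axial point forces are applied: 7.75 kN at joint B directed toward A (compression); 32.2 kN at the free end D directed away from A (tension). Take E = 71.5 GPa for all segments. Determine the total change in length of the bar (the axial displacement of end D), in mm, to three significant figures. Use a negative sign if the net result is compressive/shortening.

Internal axial forces (sectioning from the free end, tension +): N_CD = 32.2 kN, N_BC = 32.2 kN, N_AB = 24.45 kN.
A_AB = 1724 mm².
A_BC = 2507 mm².
A_CD = 642.4 mm².
δ_AB = 24450·897/(1724·71500) = 0.1779 mm
δ_BC = 32200·432/(2507·71500) = 0.0776 mm
δ_CD = 32200·543/(642.4·71500) = 0.3807 mm
δ = Σδ_i = 0.6361 mm.

0.636 mm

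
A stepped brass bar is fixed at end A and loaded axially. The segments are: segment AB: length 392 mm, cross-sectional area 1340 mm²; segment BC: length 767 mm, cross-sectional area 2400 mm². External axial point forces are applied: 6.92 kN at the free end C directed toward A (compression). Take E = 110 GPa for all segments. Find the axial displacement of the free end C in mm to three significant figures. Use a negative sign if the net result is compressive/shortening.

Internal axial forces (sectioning from the free end, tension +): N_BC = -6.92 kN, N_AB = -6.92 kN.
δ_AB = -6920·392/(1340·110000) = -0.0184 mm
δ_BC = -6920·767/(2400·110000) = -0.0201 mm
δ = Σδ_i = -0.03851 mm.

-0.0385 mm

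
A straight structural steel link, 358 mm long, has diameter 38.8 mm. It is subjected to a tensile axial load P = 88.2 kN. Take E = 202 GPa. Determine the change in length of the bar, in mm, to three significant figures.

A = 1182 mm².
δ_mech = NL/(AE) = 88200·358/(1182·202000) = 0.1322 mm.

0.132 mm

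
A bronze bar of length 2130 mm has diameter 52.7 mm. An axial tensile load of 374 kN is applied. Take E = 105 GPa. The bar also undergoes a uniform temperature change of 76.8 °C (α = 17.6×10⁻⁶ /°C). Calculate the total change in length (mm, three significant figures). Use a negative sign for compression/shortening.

A = 2181 mm².
δ_mech = NL/(AE) = 374000·2130/(2181·105000) = 3.478 mm.
δ_thermal = αLΔT = 17.6e-6·2130·76.8 = 2.879 mm.
δ = δ_mech + δ_thermal = 6.357 mm.

6.36 mm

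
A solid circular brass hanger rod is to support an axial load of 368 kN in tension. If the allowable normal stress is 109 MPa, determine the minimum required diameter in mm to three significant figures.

65.6 mm

Required area A ≥ P/σ_allow = 368000/109 = 3376 mm².
For a solid circular section, d ≥ √(4A/π) = 65.56 mm.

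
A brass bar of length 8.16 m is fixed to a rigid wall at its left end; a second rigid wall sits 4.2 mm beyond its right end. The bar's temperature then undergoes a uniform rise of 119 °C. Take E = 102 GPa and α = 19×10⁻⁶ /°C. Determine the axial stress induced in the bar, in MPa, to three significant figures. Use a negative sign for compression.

-178 MPa

Free thermal expansion αLΔT = 19e-6 · 8160 · 119 = 18.45 mm.
The walls engage after the gap closes; constrained expansion = 18.45 − 4.2 = 14.25 mm.
The walls impose strain ε = −(14.25)/8160 = -1.7463e-03; σ = Eε = 102000 · -1.7463e-03 = -178.1 MPa.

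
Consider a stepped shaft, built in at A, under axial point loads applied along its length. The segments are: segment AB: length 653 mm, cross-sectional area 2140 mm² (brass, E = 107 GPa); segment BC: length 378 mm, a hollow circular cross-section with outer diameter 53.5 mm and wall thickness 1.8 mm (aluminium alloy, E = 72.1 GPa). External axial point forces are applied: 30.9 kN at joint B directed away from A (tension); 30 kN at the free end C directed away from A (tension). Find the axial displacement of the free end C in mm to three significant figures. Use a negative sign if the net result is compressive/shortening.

0.712 mm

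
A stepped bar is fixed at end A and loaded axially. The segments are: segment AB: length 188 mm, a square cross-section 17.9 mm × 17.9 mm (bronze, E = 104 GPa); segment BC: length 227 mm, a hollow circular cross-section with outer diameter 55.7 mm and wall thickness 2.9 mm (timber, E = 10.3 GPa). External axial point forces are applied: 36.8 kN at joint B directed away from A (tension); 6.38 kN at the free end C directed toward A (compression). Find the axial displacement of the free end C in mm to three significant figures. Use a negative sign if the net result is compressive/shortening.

-0.121 mm

Internal axial forces (sectioning from the free end, tension +): N_BC = -6.38 kN, N_AB = 30.42 kN.
A_AB = 320.4 mm².
A_BC = 481 mm².
δ_AB = 30420·188/(320.4·104000) = 0.1716 mm
δ_BC = -6380·227/(481·10300) = -0.2923 mm
δ = Σδ_i = -0.1207 mm.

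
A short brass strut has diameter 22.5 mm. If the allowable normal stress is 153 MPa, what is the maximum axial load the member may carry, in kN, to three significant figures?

A = 397.6 mm².
P_max = σ_allow · A = 153 · 397.6 = 60830 N = 60.83 kN.

60.8 kN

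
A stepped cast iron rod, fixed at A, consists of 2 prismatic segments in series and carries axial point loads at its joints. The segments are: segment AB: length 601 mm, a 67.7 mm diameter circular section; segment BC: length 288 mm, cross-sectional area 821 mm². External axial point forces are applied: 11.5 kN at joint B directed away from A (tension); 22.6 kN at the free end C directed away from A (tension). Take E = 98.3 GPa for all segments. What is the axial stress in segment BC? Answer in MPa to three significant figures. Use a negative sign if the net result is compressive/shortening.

Internal axial forces (sectioning from the free end, tension +): N_BC = 22.6 kN, N_AB = 34.1 kN.
σ_BC = N_BC/A_BC = 22600/821 = 27.53 MPa.

27.5 MPa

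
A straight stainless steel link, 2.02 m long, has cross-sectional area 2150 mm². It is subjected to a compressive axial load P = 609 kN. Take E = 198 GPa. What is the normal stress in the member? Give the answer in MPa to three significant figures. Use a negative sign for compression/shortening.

-283 MPa

σ = N/A = -609000/2150 = -283.3 MPa.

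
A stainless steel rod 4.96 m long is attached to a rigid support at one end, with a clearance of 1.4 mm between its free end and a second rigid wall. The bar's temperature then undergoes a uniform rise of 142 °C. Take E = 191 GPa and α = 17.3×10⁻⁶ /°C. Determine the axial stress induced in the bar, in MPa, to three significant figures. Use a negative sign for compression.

-415 MPa

Free thermal expansion αLΔT = 17.3e-6 · 4960 · 142 = 12.18 mm.
The walls engage after the gap closes; constrained expansion = 12.18 − 1.4 = 10.78 mm.
The walls impose strain ε = −(10.78)/4960 = -2.1743e-03; σ = Eε = 191000 · -2.1743e-03 = -415.3 MPa.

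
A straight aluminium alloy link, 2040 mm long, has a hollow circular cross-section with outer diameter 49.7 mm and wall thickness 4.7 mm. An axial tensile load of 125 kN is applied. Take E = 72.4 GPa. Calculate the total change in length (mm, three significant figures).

5.30 mm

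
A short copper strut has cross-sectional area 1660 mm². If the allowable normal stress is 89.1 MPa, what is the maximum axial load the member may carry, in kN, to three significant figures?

148 kN

P_max = σ_allow · A = 89.1 · 1660 = 147900 N = 147.9 kN.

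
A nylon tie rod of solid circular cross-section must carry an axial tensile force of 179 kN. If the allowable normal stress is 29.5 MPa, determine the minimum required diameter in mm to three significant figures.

87.9 mm

Required area A ≥ P/σ_allow = 179000/29.5 = 6068 mm².
For a solid circular section, d ≥ √(4A/π) = 87.9 mm.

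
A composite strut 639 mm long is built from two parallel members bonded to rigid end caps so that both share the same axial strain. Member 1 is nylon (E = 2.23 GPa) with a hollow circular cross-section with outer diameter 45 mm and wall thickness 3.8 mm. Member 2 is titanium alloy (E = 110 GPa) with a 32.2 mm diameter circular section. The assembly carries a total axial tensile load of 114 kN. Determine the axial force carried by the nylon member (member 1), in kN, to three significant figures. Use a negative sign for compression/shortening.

A_1 = 491.8 mm².
A_2 = 814.3 mm².
Equal strain + equilibrium ⇒ each member carries load in proportion to AE: A₁E₁ = 1097000 N, A₂E₂ = 89580000 N, ΣAE = 90670000 N.
F₁ = P·A₁E₁/ΣAE = 114000·1097000/90670000 = 1379 N.

1.38 kN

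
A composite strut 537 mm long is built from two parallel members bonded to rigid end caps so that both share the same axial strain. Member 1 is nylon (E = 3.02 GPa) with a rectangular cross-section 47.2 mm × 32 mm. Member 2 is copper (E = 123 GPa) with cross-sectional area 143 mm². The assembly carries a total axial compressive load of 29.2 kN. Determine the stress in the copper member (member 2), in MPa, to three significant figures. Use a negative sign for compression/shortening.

-162 MPa

A_1 = 1510 mm².
Equal strain + equilibrium ⇒ each member carries load in proportion to AE: A₁E₁ = 4561000 N, A₂E₂ = 17590000 N, ΣAE = 22150000 N.
σ₂ = P·E₂/ΣAE = -29200·123000/22150000 = -162.1 MPa.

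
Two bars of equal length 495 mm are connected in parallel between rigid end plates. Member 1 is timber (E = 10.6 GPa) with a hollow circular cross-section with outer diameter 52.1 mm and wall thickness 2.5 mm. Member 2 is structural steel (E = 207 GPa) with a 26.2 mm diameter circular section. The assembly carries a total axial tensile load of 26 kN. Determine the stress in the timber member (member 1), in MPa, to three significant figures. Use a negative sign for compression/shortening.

2.38 MPa

A_1 = 389.6 mm².
A_2 = 539.1 mm².
Equal strain + equilibrium ⇒ each member carries load in proportion to AE: A₁E₁ = 4129000 N, A₂E₂ = 111600000 N, ΣAE = 115700000 N.
σ₁ = P·E₁/ΣAE = 26000·10600/115700000 = 2.381 MPa.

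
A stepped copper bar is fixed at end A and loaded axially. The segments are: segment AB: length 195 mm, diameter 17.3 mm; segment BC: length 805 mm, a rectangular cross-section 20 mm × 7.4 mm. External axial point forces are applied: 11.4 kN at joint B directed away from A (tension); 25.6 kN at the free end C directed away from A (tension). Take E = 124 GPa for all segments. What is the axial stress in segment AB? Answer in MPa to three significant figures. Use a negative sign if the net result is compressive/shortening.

Internal axial forces (sectioning from the free end, tension +): N_BC = 25.6 kN, N_AB = 37 kN.
A_AB = 235.1 mm².
σ_AB = N_AB/A_AB = 37000/235.1 = 157.4 MPa.

157 MPa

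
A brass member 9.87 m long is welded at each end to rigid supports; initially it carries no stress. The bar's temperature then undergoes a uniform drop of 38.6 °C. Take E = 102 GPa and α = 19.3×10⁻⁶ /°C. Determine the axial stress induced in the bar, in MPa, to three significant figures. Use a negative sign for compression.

76.0 MPa

Free thermal expansion αLΔT = 19.3e-6 · 9870 · -38.6 = -7.353 mm.
The walls impose strain ε = −(-7.353)/9870 = 7.4498e-04; σ = Eε = 102000 · 7.4498e-04 = 75.99 MPa.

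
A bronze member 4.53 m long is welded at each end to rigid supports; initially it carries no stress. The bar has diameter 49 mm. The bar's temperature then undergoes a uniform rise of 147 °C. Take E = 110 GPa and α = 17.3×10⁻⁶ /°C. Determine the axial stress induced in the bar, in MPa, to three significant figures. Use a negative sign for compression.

Free thermal expansion αLΔT = 17.3e-6 · 4530 · 147 = 11.52 mm.
The walls impose strain ε = −(11.52)/4530 = -2.5431e-03; σ = Eε = 110000 · -2.5431e-03 = -279.7 MPa.

-280 MPa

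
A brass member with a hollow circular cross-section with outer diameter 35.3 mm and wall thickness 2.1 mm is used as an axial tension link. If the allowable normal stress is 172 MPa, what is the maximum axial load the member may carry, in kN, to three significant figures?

A = 219 mm².
P_max = σ_allow · A = 172 · 219 = 37670 N = 37.67 kN.

37.7 kN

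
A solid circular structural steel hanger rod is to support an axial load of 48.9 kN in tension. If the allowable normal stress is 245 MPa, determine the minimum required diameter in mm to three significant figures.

15.9 mm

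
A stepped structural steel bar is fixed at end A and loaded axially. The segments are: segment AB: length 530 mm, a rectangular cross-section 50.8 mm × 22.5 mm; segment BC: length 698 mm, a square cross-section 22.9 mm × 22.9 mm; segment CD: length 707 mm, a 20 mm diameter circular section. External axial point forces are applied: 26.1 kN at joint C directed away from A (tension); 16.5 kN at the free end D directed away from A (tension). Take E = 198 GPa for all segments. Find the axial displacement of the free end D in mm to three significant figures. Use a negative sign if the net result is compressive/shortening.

0.574 mm

Internal axial forces (sectioning from the free end, tension +): N_CD = 16.5 kN, N_BC = 42.6 kN, N_AB = 42.6 kN.
A_AB = 1143 mm².
A_BC = 524.4 mm².
A_CD = 314.2 mm².
δ_AB = 42600·530/(1143·198000) = 0.09976 mm
δ_BC = 42600·698/(524.4·198000) = 0.2864 mm
δ_CD = 16500·707/(314.2·198000) = 0.1875 mm
δ = Σδ_i = 0.5737 mm.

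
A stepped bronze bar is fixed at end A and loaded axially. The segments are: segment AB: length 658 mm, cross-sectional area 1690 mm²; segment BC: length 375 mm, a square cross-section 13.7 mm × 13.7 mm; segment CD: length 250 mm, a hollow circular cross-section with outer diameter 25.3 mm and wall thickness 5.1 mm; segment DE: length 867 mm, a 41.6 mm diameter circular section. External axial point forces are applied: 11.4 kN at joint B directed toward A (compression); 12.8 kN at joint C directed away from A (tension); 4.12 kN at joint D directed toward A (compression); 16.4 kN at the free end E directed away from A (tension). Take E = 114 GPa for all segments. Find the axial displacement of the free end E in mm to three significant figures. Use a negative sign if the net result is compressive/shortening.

0.661 mm

Internal axial forces (sectioning from the free end, tension +): N_DE = 16.4 kN, N_CD = 12.28 kN, N_BC = 25.08 kN, N_AB = 13.68 kN.
A_BC = 187.7 mm².
A_CD = 323.6 mm².
A_DE = 1359 mm².
δ_AB = 13680·658/(1690·114000) = 0.04672 mm
δ_BC = 25080·375/(187.7·114000) = 0.4396 mm
δ_CD = 12280·250/(323.6·114000) = 0.08321 mm
δ_DE = 16400·867/(1359·114000) = 0.09177 mm
δ = Σδ_i = 0.6612 mm.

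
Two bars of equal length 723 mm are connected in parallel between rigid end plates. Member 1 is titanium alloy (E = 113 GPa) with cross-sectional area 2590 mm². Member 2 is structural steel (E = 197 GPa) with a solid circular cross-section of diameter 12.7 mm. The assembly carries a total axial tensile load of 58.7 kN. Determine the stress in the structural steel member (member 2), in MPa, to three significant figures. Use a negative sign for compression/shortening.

36.4 MPa

A_2 = 126.7 mm².
Equal strain + equilibrium ⇒ each member carries load in proportion to AE: A₁E₁ = 292700000 N, A₂E₂ = 24960000 N, ΣAE = 317600000 N.
σ₂ = P·E₂/ΣAE = 58700·197000/317600000 = 36.41 MPa.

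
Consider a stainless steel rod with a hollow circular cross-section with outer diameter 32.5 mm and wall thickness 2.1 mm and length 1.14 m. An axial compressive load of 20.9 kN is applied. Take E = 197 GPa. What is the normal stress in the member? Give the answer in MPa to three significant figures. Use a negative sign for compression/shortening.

-104 MPa

A = 200.6 mm².
σ = N/A = -20900/200.6 = -104.2 MPa.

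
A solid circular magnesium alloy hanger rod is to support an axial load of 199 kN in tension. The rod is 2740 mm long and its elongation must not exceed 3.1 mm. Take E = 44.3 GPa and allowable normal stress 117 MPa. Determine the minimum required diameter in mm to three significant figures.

Required area A ≥ P/σ_allow = 199000/117 = 1701 mm².
For a solid circular section, d ≥ √(4A/π) = 46.54 mm.
Elongation limit: A ≥ PL/(Eδ_allow) = 199000·2740/(44300·3.1) = 3970 mm² ⇒ d ≥ 71.1 mm.
The elongation limit governs.

71.1 mm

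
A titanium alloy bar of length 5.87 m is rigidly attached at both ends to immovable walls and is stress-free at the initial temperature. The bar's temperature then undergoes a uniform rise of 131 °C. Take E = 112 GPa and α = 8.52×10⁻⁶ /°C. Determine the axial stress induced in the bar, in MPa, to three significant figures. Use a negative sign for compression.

Free thermal expansion αLΔT = 8.52e-6 · 5870 · 131 = 6.552 mm.
The walls impose strain ε = −(6.552)/5870 = -1.1161e-03; σ = Eε = 112000 · -1.1161e-03 = -125 MPa.

-125 MPa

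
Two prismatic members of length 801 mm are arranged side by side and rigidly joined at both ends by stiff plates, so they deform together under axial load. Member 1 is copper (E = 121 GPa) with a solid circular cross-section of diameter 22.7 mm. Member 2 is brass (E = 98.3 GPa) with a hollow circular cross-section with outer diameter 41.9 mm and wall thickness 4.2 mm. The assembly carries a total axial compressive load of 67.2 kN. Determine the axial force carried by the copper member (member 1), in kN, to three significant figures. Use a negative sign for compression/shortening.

A_1 = 404.7 mm².
A_2 = 497.4 mm².
Equal strain + equilibrium ⇒ each member carries load in proportion to AE: A₁E₁ = 48970000 N, A₂E₂ = 48900000 N, ΣAE = 97870000 N.
F₁ = P·A₁E₁/ΣAE = -67200·48970000/97870000 = -33620 N.

-33.6 kN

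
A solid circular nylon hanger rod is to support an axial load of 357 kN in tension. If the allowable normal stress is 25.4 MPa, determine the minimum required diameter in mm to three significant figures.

134 mm

Required area A ≥ P/σ_allow = 357000/25.4 = 14060 mm².
For a solid circular section, d ≥ √(4A/π) = 133.8 mm.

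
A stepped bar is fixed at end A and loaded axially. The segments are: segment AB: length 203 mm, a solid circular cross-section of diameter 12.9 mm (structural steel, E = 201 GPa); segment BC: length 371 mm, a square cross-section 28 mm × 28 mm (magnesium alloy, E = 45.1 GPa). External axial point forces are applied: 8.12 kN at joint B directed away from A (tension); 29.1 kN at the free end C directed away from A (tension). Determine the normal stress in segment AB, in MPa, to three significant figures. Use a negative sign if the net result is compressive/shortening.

285 MPa

Internal axial forces (sectioning from the free end, tension +): N_BC = 29.1 kN, N_AB = 37.22 kN.
A_AB = 130.7 mm².
σ_AB = N_AB/A_AB = 37220/130.7 = 284.8 MPa.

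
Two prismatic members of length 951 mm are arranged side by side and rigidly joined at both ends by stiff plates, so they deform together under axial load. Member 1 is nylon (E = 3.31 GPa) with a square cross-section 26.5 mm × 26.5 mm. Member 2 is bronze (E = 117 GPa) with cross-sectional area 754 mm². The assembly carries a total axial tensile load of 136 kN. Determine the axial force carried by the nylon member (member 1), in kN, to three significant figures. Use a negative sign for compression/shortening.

3.49 kN

A_1 = 702.2 mm².
Equal strain + equilibrium ⇒ each member carries load in proportion to AE: A₁E₁ = 2324000 N, A₂E₂ = 88220000 N, ΣAE = 90540000 N.
F₁ = P·A₁E₁/ΣAE = 136000·2324000/90540000 = 3491 N.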